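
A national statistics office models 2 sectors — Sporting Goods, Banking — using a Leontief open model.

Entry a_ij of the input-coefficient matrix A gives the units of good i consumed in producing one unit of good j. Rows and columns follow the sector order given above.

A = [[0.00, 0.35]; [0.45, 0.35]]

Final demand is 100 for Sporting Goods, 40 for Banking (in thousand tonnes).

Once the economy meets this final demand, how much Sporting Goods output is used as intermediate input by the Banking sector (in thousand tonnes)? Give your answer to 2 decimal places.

z_SB = 60.41

I − A =
  [   1.00    -0.35]
  [  -0.45     0.65]
det(I−A) = (1.00)(0.65) − (-0.35)(-0.45) = 0.4925
adj(I−A) = [[0.65, 0.35], [0.45, 1.00]]
(I − A)⁻¹ = adj(I−A) / det(I−A) ≈
  [   1.3198     0.7107]
  [   0.9137     2.0305]
First solve x = (I − A)⁻¹ d = adj(I−A)·d / det(I−A); in particular x_B = (0.45·100 + 1.00·40) / 0.4925 = 85.00 / 0.4925 ≈ 172.5888.
Intermediate flow from S to B: z_SB = a_SB · x_B = 0.35 × 85.00 / 0.4925 = 29.75 / 0.4925 ≈ 60.41.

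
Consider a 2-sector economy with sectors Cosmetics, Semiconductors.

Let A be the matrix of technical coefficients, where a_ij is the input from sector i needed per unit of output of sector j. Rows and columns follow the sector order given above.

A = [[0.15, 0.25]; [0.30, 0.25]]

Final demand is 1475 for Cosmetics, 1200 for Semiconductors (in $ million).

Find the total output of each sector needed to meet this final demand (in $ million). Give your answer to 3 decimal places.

I − A =
  [   0.85    -0.25]
  [  -0.30     0.75]
det(I−A) = (0.85)(0.75) − (-0.25)(-0.30) = 0.5625
adj(I−A) = [[0.75, 0.25], [0.30, 0.85]]
(I − A)⁻¹ = adj(I−A) / det(I−A) ≈
  [   1.3333     0.4444]
  [   0.5333     1.5111]
x = (I − A)⁻¹ d = adj(I−A)·d / det(I−A), with det(I−A) = 0.5625:
  x_C = (0.75·1475 + 0.25·1200) / 0.5625 = 1406.25 / 0.5625 = 2500.000
  x_S = (0.30·1475 + 0.85·1200) / 0.5625 = 1462.50 / 0.5625 = 2600.000

x_C = 2500.000, x_S = 2600.000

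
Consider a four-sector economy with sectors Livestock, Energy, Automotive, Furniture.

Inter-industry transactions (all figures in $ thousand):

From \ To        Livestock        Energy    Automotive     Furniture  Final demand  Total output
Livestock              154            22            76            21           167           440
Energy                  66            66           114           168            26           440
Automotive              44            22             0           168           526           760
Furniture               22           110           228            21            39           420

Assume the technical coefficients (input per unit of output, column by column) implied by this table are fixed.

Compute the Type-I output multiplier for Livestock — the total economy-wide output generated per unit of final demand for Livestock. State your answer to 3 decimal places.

Technical coefficients a_ij = z_ij / X_j:
  a_LL = 154/440 = 0.35, a_EL = 66/440 = 0.15, a_AL = 44/440 = 0.10, a_FL = 22/440 = 0.05
  a_LE = 22/440 = 0.05, a_EE = 66/440 = 0.15, a_AE = 22/440 = 0.05, a_FE = 110/440 = 0.25
  a_LA = 76/760 = 0.10, a_EA = 114/760 = 0.15, a_AA = 0/760 = 0.00, a_FA = 228/760 = 0.30
  a_LF = 21/420 = 0.05, a_EF = 168/420 = 0.40, a_AF = 168/420 = 0.40, a_FF = 21/420 = 0.05
I − A =
  [   0.65    -0.05    -0.10    -0.05]
  [  -0.15     0.85    -0.15    -0.40]
  [  -0.10    -0.05     1.00    -0.40]
  [  -0.05    -0.25    -0.30     0.95]
Compute the cofactors C_ij = (−1)^(i+j)·(3×3 minor ij) of I−A; the adjugate is their transpose:
adj(I−A) = Cᵀ =
  [ 0.577375   0.069500   0.098500   0.101125]
  [ 0.173750   0.524000   0.188750   0.309250]
  [ 0.110875   0.102750   0.447750   0.237625]
  [ 0.111125   0.174000   0.196250   0.530125]
det(I−A) = Σ_j (I−A)_1j·C_1j = (0.65)(0.577375) + (-0.05)(0.173750) + (-0.10)(0.110875) + (-0.05)(0.111125) = 0.3499625
(I − A)⁻¹ = adj(I−A) / det(I−A) ≈
  [   1.6498     0.1986     0.2815     0.2890]
  [   0.4965     1.4973     0.5393     0.8837]
  [   0.3168     0.2936     1.2794     0.6790]
  [   0.3175     0.4972     0.5608     1.5148]
The output multiplier for sector j is the column-j sum of the Leontief inverse (I − A)⁻¹ = adj(I−A) / det(I−A).
Column L of adj(I−A): (0.577375, 0.173750, 0.110875, 0.111125); det(I−A) = 0.3499625.
m_L = (0.577375 + 0.173750 + 0.110875 + 0.111125) / 0.3499625 = 0.973125 / 0.3499625 ≈ 2.781.

m_L = 2.781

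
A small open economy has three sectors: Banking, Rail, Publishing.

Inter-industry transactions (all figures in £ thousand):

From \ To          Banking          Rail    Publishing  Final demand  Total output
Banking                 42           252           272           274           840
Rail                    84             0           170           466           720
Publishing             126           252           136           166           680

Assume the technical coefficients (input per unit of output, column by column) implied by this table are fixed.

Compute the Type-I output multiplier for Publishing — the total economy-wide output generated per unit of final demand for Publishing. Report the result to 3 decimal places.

Technical coefficients a_ij = z_ij / X_j:
  a_11 = 42/840 = 0.05, a_21 = 84/840 = 0.10, a_31 = 126/840 = 0.15
  a_12 = 252/720 = 0.35, a_22 = 0/720 = 0.00, a_32 = 252/720 = 0.35
  a_13 = 272/680 = 0.40, a_23 = 170/680 = 0.25, a_33 = 136/680 = 0.20
I − A =
  [   0.95    -0.35    -0.40]
  [  -0.10     1.00    -0.25]
  [  -0.15    -0.35     0.80]
Cofactors of I−A, C_ij = (−1)^(i+j)·(minor ij) (rows/columns in the sector order above):
  C_11 = (1.00)(0.80) − (-0.25)(-0.35) = 0.7125
  C_12 = −[(-0.10)(0.80) − (-0.25)(-0.15)] = 0.1175
  C_13 = (-0.10)(-0.35) − (1.00)(-0.15) = 0.1850
  C_21 = −[(-0.35)(0.80) − (-0.40)(-0.35)] = 0.4200
  C_22 = (0.95)(0.80) − (-0.40)(-0.15) = 0.7000
  C_23 = −[(0.95)(-0.35) − (-0.35)(-0.15)] = 0.3850
  C_31 = (-0.35)(-0.25) − (-0.40)(1.00) = 0.4875
  C_32 = −[(0.95)(-0.25) − (-0.40)(-0.10)] = 0.2775
  C_33 = (0.95)(1.00) − (-0.35)(-0.10) = 0.9150
det(I−A) = Σ_j (I−A)_1j·C_1j = (0.95)(0.7125) + (-0.35)(0.1175) + (-0.40)(0.1850) = 0.56175
adj(I−A) = Cᵀ =
  [ 0.7125   0.4200   0.4875]
  [ 0.1175   0.7000   0.2775]
  [ 0.1850   0.3850   0.9150]
(I − A)⁻¹ = adj(I−A) / det(I−A) ≈
  [   1.2684     0.7477     0.8678]
  [   0.2092     1.2461     0.4940]
  [   0.3293     0.6854     1.6288]
The output multiplier for sector j is the column-j sum of the Leontief inverse (I − A)⁻¹ = adj(I−A) / det(I−A).
Column 3 of adj(I−A): (0.4875, 0.2775, 0.9150); det(I−A) = 0.56175.
m_3 = (0.4875 + 0.2775 + 0.9150) / 0.56175 = 1.68 / 0.56175 ≈ 2.991.

m_3 = 2.991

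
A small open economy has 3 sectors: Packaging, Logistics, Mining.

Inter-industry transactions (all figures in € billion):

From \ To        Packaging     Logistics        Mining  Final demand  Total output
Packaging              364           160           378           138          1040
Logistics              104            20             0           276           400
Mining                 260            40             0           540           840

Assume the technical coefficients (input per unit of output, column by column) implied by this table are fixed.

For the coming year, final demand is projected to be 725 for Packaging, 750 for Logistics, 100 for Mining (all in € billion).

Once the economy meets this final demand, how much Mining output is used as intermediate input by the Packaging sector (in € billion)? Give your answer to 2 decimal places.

Technical coefficients a_ij = z_ij / X_j:
  a_PP = 364/1040 = 0.35, a_LP = 104/1040 = 0.10, a_MP = 260/1040 = 0.25
  a_PL = 160/400 = 0.40, a_LL = 20/400 = 0.05, a_ML = 40/400 = 0.10
  a_PM = 378/840 = 0.45, a_LM = 0/840 = 0.00, a_MM = 0/840 = 0.00
I − A =
  [   0.65    -0.40    -0.45]
  [  -0.10     0.95     0.00]
  [  -0.25    -0.10     1.00]
Cofactors of I−A, C_ij = (−1)^(i+j)·(minor ij) (rows/columns in the sector order above):
  C_11 = (0.95)(1.00) − (0.00)(-0.10) = 0.9500
  C_12 = −[(-0.10)(1.00) − (0.00)(-0.25)] = 0.1000
  C_13 = (-0.10)(-0.10) − (0.95)(-0.25) = 0.2475
  C_21 = −[(-0.40)(1.00) − (-0.45)(-0.10)] = 0.4450
  C_22 = (0.65)(1.00) − (-0.45)(-0.25) = 0.5375
  C_23 = −[(0.65)(-0.10) − (-0.40)(-0.25)] = 0.1650
  C_31 = (-0.40)(0.00) − (-0.45)(0.95) = 0.4275
  C_32 = −[(0.65)(0.00) − (-0.45)(-0.10)] = 0.0450
  C_33 = (0.65)(0.95) − (-0.40)(-0.10) = 0.5775
det(I−A) = Σ_j (I−A)_1j·C_1j = (0.65)(0.9500) + (-0.40)(0.1000) + (-0.45)(0.2475) = 0.466125
adj(I−A) = Cᵀ =
  [ 0.9500   0.4450   0.4275]
  [ 0.1000   0.5375   0.0450]
  [ 0.2475   0.1650   0.5775]
(I − A)⁻¹ = adj(I−A) / det(I−A) ≈
  [   2.0381     0.9547     0.9171]
  [   0.2145     1.1531     0.0965]
  [   0.5310     0.3540     1.2389]
First solve x = (I − A)⁻¹ d = adj(I−A)·d / det(I−A); in particular x_P = (0.9500·725 + 0.4450·750 + 0.4275·100) / 0.466125 = 1065.25 / 0.466125 ≈ 2285.3312.
Intermediate flow from M to P: z_MP = a_MP · x_P = 0.25 × 1065.25 / 0.466125 = 266.3125 / 0.466125 ≈ 571.33.

z_MP = 571.33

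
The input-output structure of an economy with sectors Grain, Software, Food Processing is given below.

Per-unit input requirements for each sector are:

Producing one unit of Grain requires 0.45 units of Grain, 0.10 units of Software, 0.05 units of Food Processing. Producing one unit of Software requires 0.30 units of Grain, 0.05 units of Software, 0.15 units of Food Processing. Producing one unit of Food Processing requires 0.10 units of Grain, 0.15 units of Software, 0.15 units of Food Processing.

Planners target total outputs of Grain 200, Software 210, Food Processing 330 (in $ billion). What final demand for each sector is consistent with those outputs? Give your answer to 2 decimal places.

d_G = 14.00, d_S = 130.00, d_F = 239.00

I − A =
  [   0.55    -0.30    -0.10]
  [  -0.10     0.95    -0.15]
  [  -0.05    -0.15     0.85]
d = (I − A) x:
  d_G = (+0.55)·200 + (-0.30)·210 + (-0.10)·330 = 14.00
  d_S = (-0.10)·200 + (+0.95)·210 + (-0.15)·330 = 130.00
  d_F = (-0.05)·200 + (-0.15)·210 + (+0.85)·330 = 239.00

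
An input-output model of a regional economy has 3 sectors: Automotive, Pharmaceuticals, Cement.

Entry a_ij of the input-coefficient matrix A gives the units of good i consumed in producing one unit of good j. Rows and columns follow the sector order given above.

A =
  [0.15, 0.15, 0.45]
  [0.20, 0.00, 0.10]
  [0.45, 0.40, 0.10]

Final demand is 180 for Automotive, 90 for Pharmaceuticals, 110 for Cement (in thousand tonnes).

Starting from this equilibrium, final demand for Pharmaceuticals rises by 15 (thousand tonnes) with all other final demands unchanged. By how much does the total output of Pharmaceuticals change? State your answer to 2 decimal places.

I − A =
  [   0.85    -0.15    -0.45]
  [  -0.20     1.00    -0.10]
  [  -0.45    -0.40     0.90]
Cofactors of I−A, C_ij = (−1)^(i+j)·(minor ij) (rows/columns in the sector order above):
  C_11 = (1.00)(0.90) − (-0.10)(-0.40) = 0.8600
  C_12 = −[(-0.20)(0.90) − (-0.10)(-0.45)] = 0.2250
  C_13 = (-0.20)(-0.40) − (1.00)(-0.45) = 0.5300
  C_21 = −[(-0.15)(0.90) − (-0.45)(-0.40)] = 0.3150
  C_22 = (0.85)(0.90) − (-0.45)(-0.45) = 0.5625
  C_23 = −[(0.85)(-0.40) − (-0.15)(-0.45)] = 0.4075
  C_31 = (-0.15)(-0.10) − (-0.45)(1.00) = 0.4650
  C_32 = −[(0.85)(-0.10) − (-0.45)(-0.20)] = 0.1750
  C_33 = (0.85)(1.00) − (-0.15)(-0.20) = 0.8200
det(I−A) = Σ_j (I−A)_1j·C_1j = (0.85)(0.8600) + (-0.15)(0.2250) + (-0.45)(0.5300) = 0.45875
adj(I−A) = Cᵀ =
  [ 0.8600   0.3150   0.4650]
  [ 0.2250   0.5625   0.1750]
  [ 0.5300   0.4075   0.8200]
(I − A)⁻¹ = adj(I−A) / det(I−A) ≈
  [   1.8747     0.6866     1.0136]
  [   0.4905     1.2262     0.3815]
  [   1.1553     0.8883     1.7875]
Δx = (I − A)⁻¹ Δd with Δd having +15 in the Pharmaceuticals component and 0 elsewhere.
So Δx_P = L_PP · (+15), where L_PP = adj(I−A)_PP / det(I−A) = 0.5625 / 0.45875.
Δx_P = 0.5625 × (+15) / 0.45875 = 8.4375 / 0.45875 ≈ 18.39.

Δx_P = 18.39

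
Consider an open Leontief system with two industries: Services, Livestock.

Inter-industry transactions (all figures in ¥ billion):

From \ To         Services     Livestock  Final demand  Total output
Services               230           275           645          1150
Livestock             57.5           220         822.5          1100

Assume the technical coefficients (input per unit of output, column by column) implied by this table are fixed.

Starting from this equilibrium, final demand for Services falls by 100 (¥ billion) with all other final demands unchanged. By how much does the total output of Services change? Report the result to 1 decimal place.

Technical coefficients a_ij = z_ij / X_j:
  a_11 = 230/1150 = 0.20, a_21 = 57.5/1150 = 0.05
  a_12 = 275/1100 = 0.25, a_22 = 220/1100 = 0.20
I − A =
  [   0.80    -0.25]
  [  -0.05     0.80]
det(I−A) = (0.80)(0.80) − (-0.25)(-0.05) = 0.6275
adj(I−A) = [[0.80, 0.25], [0.05, 0.80]]
(I − A)⁻¹ = adj(I−A) / det(I−A) ≈
  [   1.2749     0.3984]
  [   0.0797     1.2749]
Δx = (I − A)⁻¹ Δd with Δd having -100 in the Services component and 0 elsewhere.
So Δx_1 = L_11 · (-100), where L_11 = adj(I−A)_11 / det(I−A) = 0.80 / 0.6275.
Δx_1 = 0.80 × (-100) / 0.6275 = -80.00 / 0.6275 ≈ -127.5.

Δx_1 = -127.5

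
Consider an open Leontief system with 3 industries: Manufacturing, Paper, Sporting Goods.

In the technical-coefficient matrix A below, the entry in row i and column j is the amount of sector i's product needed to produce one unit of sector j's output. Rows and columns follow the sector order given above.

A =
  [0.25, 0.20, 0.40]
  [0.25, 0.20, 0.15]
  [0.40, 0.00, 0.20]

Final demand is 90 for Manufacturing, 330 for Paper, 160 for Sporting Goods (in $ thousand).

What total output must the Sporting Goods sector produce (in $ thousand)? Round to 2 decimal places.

I − A =
  [   0.75    -0.20    -0.40]
  [  -0.25     0.80    -0.15]
  [  -0.40     0.00     0.80]
Cofactors of I−A, C_ij = (−1)^(i+j)·(minor ij) (rows/columns in the sector order above):
  C_11 = (0.80)(0.80) − (-0.15)(0.00) = 0.6400
  C_12 = −[(-0.25)(0.80) − (-0.15)(-0.40)] = 0.2600
  C_13 = (-0.25)(0.00) − (0.80)(-0.40) = 0.3200
  C_21 = −[(-0.20)(0.80) − (-0.40)(0.00)] = 0.1600
  C_22 = (0.75)(0.80) − (-0.40)(-0.40) = 0.4400
  C_23 = −[(0.75)(0.00) − (-0.20)(-0.40)] = 0.0800
  C_31 = (-0.20)(-0.15) − (-0.40)(0.80) = 0.3500
  C_32 = −[(0.75)(-0.15) − (-0.40)(-0.25)] = 0.2125
  C_33 = (0.75)(0.80) − (-0.20)(-0.25) = 0.5500
det(I−A) = Σ_j (I−A)_1j·C_1j = (0.75)(0.6400) + (-0.20)(0.2600) + (-0.40)(0.3200) = 0.3000
adj(I−A) = Cᵀ =
  [ 0.6400   0.1600   0.3500]
  [ 0.2600   0.4400   0.2125]
  [ 0.3200   0.0800   0.5500]
(I − A)⁻¹ = adj(I−A) / det(I−A) ≈
  [   2.1333     0.5333     1.1667]
  [   0.8667     1.4667     0.7083]
  [   1.0667     0.2667     1.8333]
x = (I − A)⁻¹ d = adj(I−A)·d / det(I−A), with det(I−A) = 0.3000:
  x_1 = (0.6400·90 + 0.1600·330 + 0.3500·160) / 0.3000 = 166.40 / 0.3000 ≈ 554.67
  x_2 = (0.2600·90 + 0.4400·330 + 0.2125·160) / 0.3000 = 202.60 / 0.3000 ≈ 675.33
  x_3 = (0.3200·90 + 0.0800·330 + 0.5500·160) / 0.3000 = 143.20 / 0.3000 ≈ 477.33

x_3 = 477.33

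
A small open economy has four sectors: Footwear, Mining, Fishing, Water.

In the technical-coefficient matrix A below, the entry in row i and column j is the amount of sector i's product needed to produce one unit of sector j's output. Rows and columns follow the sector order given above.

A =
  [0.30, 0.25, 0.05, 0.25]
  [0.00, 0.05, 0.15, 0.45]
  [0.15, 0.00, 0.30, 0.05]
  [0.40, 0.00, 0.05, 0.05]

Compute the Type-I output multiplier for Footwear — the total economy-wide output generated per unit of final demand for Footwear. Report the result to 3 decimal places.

I − A =
  [   0.70    -0.25    -0.05    -0.25]
  [   0.00     0.95    -0.15    -0.45]
  [  -0.15     0.00     0.70    -0.05]
  [  -0.40     0.00    -0.05     0.95]
Compute the cofactors C_ij = (−1)^(i+j)·(3×3 minor ij) of I−A; the adjugate is their transpose:
adj(I−A) = Cᵀ =
  [ 0.629375   0.165625   0.098250   0.249250]
  [ 0.153750   0.383750   0.109500   0.228000]
  [ 0.154375   0.040625   0.491750   0.085750]
  [ 0.273125   0.071875   0.067250   0.452750]
det(I−A) = Σ_j (I−A)_1j·C_1j = (0.70)(0.629375) + (-0.25)(0.153750) + (-0.05)(0.154375) + (-0.25)(0.273125) = 0.326125
(I − A)⁻¹ = adj(I−A) / det(I−A) ≈
  [   1.9299     0.5079     0.3013     0.7643]
  [   0.4714     1.1767     0.3358     0.6991]
  [   0.4734     0.1246     1.5079     0.2629]
  [   0.8375     0.2204     0.2062     1.3883]
The output multiplier for sector j is the column-j sum of the Leontief inverse (I − A)⁻¹ = adj(I−A) / det(I−A).
Column 1 of adj(I−A): (0.629375, 0.153750, 0.154375, 0.273125); det(I−A) = 0.326125.
m_1 = (0.629375 + 0.153750 + 0.154375 + 0.273125) / 0.326125 = 1.210625 / 0.326125 ≈ 3.712.

m_1 = 3.712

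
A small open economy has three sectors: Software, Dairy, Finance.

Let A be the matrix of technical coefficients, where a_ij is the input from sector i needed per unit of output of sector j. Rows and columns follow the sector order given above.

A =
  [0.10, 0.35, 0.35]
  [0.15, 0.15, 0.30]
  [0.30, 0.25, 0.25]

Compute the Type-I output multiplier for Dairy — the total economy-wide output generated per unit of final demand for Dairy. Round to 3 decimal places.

I − A =
  [   0.90    -0.35    -0.35]
  [  -0.15     0.85    -0.30]
  [  -0.30    -0.25     0.75]
Cofactors of I−A, C_ij = (−1)^(i+j)·(minor ij) (rows/columns in the sector order above):
  C_11 = (0.85)(0.75) − (-0.30)(-0.25) = 0.5625
  C_12 = −[(-0.15)(0.75) − (-0.30)(-0.30)] = 0.2025
  C_13 = (-0.15)(-0.25) − (0.85)(-0.30) = 0.2925
  C_21 = −[(-0.35)(0.75) − (-0.35)(-0.25)] = 0.3500
  C_22 = (0.90)(0.75) − (-0.35)(-0.30) = 0.5700
  C_23 = −[(0.90)(-0.25) − (-0.35)(-0.30)] = 0.3300
  C_31 = (-0.35)(-0.30) − (-0.35)(0.85) = 0.4025
  C_32 = −[(0.90)(-0.30) − (-0.35)(-0.15)] = 0.3225
  C_33 = (0.90)(0.85) − (-0.35)(-0.15) = 0.7125
det(I−A) = Σ_j (I−A)_1j·C_1j = (0.90)(0.5625) + (-0.35)(0.2025) + (-0.35)(0.2925) = 0.3330
adj(I−A) = Cᵀ =
  [ 0.5625   0.3500   0.4025]
  [ 0.2025   0.5700   0.3225]
  [ 0.2925   0.3300   0.7125]
(I − A)⁻¹ = adj(I−A) / det(I−A) ≈
  [   1.6892     1.0511     1.2087]
  [   0.6081     1.7117     0.9685]
  [   0.8784     0.9910     2.1396]
The output multiplier for sector j is the column-j sum of the Leontief inverse (I − A)⁻¹ = adj(I−A) / det(I−A).
Column 2 of adj(I−A): (0.3500, 0.5700, 0.3300); det(I−A) = 0.3330.
m_2 = (0.3500 + 0.5700 + 0.3300) / 0.3330 = 1.25 / 0.3330 ≈ 3.754.

m_2 = 3.754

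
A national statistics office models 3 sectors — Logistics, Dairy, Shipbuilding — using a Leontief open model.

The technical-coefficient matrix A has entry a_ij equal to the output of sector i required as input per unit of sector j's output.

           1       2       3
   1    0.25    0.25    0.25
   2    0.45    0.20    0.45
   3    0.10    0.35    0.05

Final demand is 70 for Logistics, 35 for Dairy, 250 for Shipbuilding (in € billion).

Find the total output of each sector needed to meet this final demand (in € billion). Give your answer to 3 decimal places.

I − A =
  [   0.75    -0.25    -0.25]
  [  -0.45     0.80    -0.45]
  [  -0.10    -0.35     0.95]
Cofactors of I−A, C_ij = (−1)^(i+j)·(minor ij) (rows/columns in the sector order above):
  C_11 = (0.80)(0.95) − (-0.45)(-0.35) = 0.6025
  C_12 = −[(-0.45)(0.95) − (-0.45)(-0.10)] = 0.4725
  C_13 = (-0.45)(-0.35) − (0.80)(-0.10) = 0.2375
  C_21 = −[(-0.25)(0.95) − (-0.25)(-0.35)] = 0.3250
  C_22 = (0.75)(0.95) − (-0.25)(-0.10) = 0.6875
  C_23 = −[(0.75)(-0.35) − (-0.25)(-0.10)] = 0.2875
  C_31 = (-0.25)(-0.45) − (-0.25)(0.80) = 0.3125
  C_32 = −[(0.75)(-0.45) − (-0.25)(-0.45)] = 0.4500
  C_33 = (0.75)(0.80) − (-0.25)(-0.45) = 0.4875
det(I−A) = Σ_j (I−A)_1j·C_1j = (0.75)(0.6025) + (-0.25)(0.4725) + (-0.25)(0.2375) = 0.274375
adj(I−A) = Cᵀ =
  [ 0.6025   0.3250   0.3125]
  [ 0.4725   0.6875   0.4500]
  [ 0.2375   0.2875   0.4875]
(I − A)⁻¹ = adj(I−A) / det(I−A) ≈
  [   2.1959     1.1845     1.1390]
  [   1.7221     2.5057     1.6401]
  [   0.8656     1.0478     1.7768]
x = (I − A)⁻¹ d = adj(I−A)·d / det(I−A), with det(I−A) = 0.274375:
  x_1 = (0.6025·70 + 0.3250·35 + 0.3125·250) / 0.274375 = 131.675 / 0.274375 ≈ 479.909
  x_2 = (0.4725·70 + 0.6875·35 + 0.4500·250) / 0.274375 = 169.6375 / 0.274375 ≈ 618.269
  x_3 = (0.2375·70 + 0.2875·35 + 0.4875·250) / 0.274375 = 148.5625 / 0.274375 ≈ 541.458

x_1 = 479.909, x_2 = 618.269, x_3 = 541.458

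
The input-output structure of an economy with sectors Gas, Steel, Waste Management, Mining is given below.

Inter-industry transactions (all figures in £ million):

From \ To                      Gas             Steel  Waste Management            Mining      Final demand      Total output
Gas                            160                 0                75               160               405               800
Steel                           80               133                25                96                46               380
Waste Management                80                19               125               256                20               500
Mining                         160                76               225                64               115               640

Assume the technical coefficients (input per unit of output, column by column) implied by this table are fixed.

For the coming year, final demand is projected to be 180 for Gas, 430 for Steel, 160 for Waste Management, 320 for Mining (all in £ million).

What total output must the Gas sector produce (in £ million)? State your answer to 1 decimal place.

x_1 = 878.5

Technical coefficients a_ij = z_ij / X_j:
  a_11 = 160/800 = 0.20, a_21 = 80/800 = 0.10, a_31 = 80/800 = 0.10, a_41 = 160/800 = 0.20
  a_12 = 0/380 = 0.00, a_22 = 133/380 = 0.35, a_32 = 19/380 = 0.05, a_42 = 76/380 = 0.20
  a_13 = 75/500 = 0.15, a_23 = 25/500 = 0.05, a_33 = 125/500 = 0.25, a_43 = 225/500 = 0.45
  a_14 = 160/640 = 0.25, a_24 = 96/640 = 0.15, a_34 = 256/640 = 0.40, a_44 = 64/640 = 0.10
I − A =
  [   0.80     0.00    -0.15    -0.25]
  [  -0.10     0.65    -0.05    -0.15]
  [  -0.10    -0.05     0.75    -0.40]
  [  -0.20    -0.20    -0.45     0.90]
Compute the cofactors C_ij = (−1)^(i+j)·(3×3 minor ij) of I−A; the adjugate is their transpose:
adj(I−A) = Cᵀ =
  [ 0.289625   0.061875   0.158875   0.161375]
  [ 0.087250   0.321750   0.116750   0.129750]
  [ 0.121500   0.102500   0.406500   0.231500]
  [ 0.144500   0.136500   0.264500   0.377500]
det(I−A) = Σ_j (I−A)_1j·C_1j = (0.80)(0.289625) + (0.00)(0.087250) + (-0.15)(0.121500) + (-0.25)(0.144500) = 0.17735
(I − A)⁻¹ = adj(I−A) / det(I−A) ≈
  [   1.6331     0.3489     0.8958     0.9099]
  [   0.4920     1.8142     0.6583     0.7316]
  [   0.6851     0.5780     2.2921     1.3053]
  [   0.8148     0.7697     1.4914     2.1286]
x = (I − A)⁻¹ d = adj(I−A)·d / det(I−A), with det(I−A) = 0.17735:
  x_1 = (0.289625·180 + 0.061875·430 + 0.158875·160 + 0.161375·320) / 0.17735 = 155.79875 / 0.17735 ≈ 878.5
  x_2 = (0.087250·180 + 0.321750·430 + 0.116750·160 + 0.129750·320) / 0.17735 = 214.2575 / 0.17735 ≈ 1208.1
  x_3 = (0.121500·180 + 0.102500·430 + 0.406500·160 + 0.231500·320) / 0.17735 = 205.065 / 0.17735 ≈ 1156.3
  x_4 = (0.144500·180 + 0.136500·430 + 0.264500·160 + 0.377500·320) / 0.17735 = 247.825 / 0.17735 ≈ 1397.4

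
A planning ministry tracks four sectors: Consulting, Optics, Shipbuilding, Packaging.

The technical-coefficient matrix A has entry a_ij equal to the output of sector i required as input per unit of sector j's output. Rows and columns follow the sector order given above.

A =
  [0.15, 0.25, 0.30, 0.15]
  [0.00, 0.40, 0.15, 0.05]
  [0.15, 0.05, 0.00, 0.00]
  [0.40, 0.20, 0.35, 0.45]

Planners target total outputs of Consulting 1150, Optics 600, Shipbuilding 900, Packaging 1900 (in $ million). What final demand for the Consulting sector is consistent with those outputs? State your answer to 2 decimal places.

I − A =
  [   0.85    -0.25    -0.30    -0.15]
  [   0.00     0.60    -0.15    -0.05]
  [  -0.15    -0.05     1.00     0.00]
  [  -0.40    -0.20    -0.35     0.55]
d = (I − A) x:
  d_C = (+0.85)·1150 + (-0.25)·600 + (-0.30)·900 + (-0.15)·1900 = 272.50
  d_O = (+0.00)·1150 + (+0.60)·600 + (-0.15)·900 + (-0.05)·1900 = 130.00
  d_S = (-0.15)·1150 + (-0.05)·600 + (+1.00)·900 + (+0.00)·1900 = 697.50
  d_P = (-0.40)·1150 + (-0.20)·600 + (-0.35)·900 + (+0.55)·1900 = 150.00

d_C = 272.50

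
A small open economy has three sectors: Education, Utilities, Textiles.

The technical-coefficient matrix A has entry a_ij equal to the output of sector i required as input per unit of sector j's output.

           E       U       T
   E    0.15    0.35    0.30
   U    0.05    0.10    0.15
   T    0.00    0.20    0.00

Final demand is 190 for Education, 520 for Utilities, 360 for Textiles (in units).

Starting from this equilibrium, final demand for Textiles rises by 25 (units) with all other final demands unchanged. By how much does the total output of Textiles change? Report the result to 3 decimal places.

Δx_T = 25.991

I − A =
  [   0.85    -0.35    -0.30]
  [  -0.05     0.90    -0.15]
  [   0.00    -0.20     1.00]
Cofactors of I−A, C_ij = (−1)^(i+j)·(minor ij) (rows/columns in the sector order above):
  C_11 = (0.90)(1.00) − (-0.15)(-0.20) = 0.8700
  C_12 = −[(-0.05)(1.00) − (-0.15)(0.00)] = 0.0500
  C_13 = (-0.05)(-0.20) − (0.90)(0.00) = 0.0100
  C_21 = −[(-0.35)(1.00) − (-0.30)(-0.20)] = 0.4100
  C_22 = (0.85)(1.00) − (-0.30)(0.00) = 0.8500
  C_23 = −[(0.85)(-0.20) − (-0.35)(0.00)] = 0.1700
  C_31 = (-0.35)(-0.15) − (-0.30)(0.90) = 0.3225
  C_32 = −[(0.85)(-0.15) − (-0.30)(-0.05)] = 0.1425
  C_33 = (0.85)(0.90) − (-0.35)(-0.05) = 0.7475
det(I−A) = Σ_j (I−A)_1j·C_1j = (0.85)(0.8700) + (-0.35)(0.0500) + (-0.30)(0.0100) = 0.7190
adj(I−A) = Cᵀ =
  [ 0.8700   0.4100   0.3225]
  [ 0.0500   0.8500   0.1425]
  [ 0.0100   0.1700   0.7475]
(I − A)⁻¹ = adj(I−A) / det(I−A) ≈
  [   1.2100     0.5702     0.4485]
  [   0.0695     1.1822     0.1982]
  [   0.0139     0.2364     1.0396]
Δx = (I − A)⁻¹ Δd with Δd having +25 in the Textiles component and 0 elsewhere.
So Δx_T = L_TT · (+25), where L_TT = adj(I−A)_TT / det(I−A) = 0.7475 / 0.7190.
Δx_T = 0.7475 × (+25) / 0.7190 = 18.6875 / 0.7190 ≈ 25.991.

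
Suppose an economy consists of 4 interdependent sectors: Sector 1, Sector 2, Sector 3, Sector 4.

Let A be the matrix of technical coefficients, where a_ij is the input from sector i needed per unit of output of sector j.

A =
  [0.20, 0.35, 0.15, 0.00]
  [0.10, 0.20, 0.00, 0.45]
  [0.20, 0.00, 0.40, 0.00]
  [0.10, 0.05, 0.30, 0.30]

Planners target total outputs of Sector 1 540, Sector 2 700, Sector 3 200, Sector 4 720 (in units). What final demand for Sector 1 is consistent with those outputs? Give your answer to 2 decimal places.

I − A =
  [   0.80    -0.35    -0.15     0.00]
  [  -0.10     0.80     0.00    -0.45]
  [  -0.20     0.00     0.60     0.00]
  [  -0.10    -0.05    -0.30     0.70]
d = (I − A) x:
  d_1 = (+0.80)·540 + (-0.35)·700 + (-0.15)·200 + (+0.00)·720 = 157.00
  d_2 = (-0.10)·540 + (+0.80)·700 + (+0.00)·200 + (-0.45)·720 = 182.00
  d_3 = (-0.20)·540 + (+0.00)·700 + (+0.60)·200 + (+0.00)·720 = 12.00
  d_4 = (-0.10)·540 + (-0.05)·700 + (-0.30)·200 + (+0.70)·720 = 355.00

d_1 = 157.00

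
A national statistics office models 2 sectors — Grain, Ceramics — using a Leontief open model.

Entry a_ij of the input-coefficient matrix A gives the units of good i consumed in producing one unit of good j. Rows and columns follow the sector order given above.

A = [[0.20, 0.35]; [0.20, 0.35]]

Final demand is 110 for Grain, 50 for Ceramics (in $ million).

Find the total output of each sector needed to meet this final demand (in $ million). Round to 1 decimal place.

I − A =
  [   0.80    -0.35]
  [  -0.20     0.65]
det(I−A) = (0.80)(0.65) − (-0.35)(-0.20) = 0.4500
adj(I−A) = [[0.65, 0.35], [0.20, 0.80]]
(I − A)⁻¹ = adj(I−A) / det(I−A) ≈
  [   1.4444     0.7778]
  [   0.4444     1.7778]
x = (I − A)⁻¹ d = adj(I−A)·d / det(I−A), with det(I−A) = 0.4500:
  x_1 = (0.65·110 + 0.35·50) / 0.4500 = 89.00 / 0.4500 ≈ 197.8
  x_2 = (0.20·110 + 0.80·50) / 0.4500 = 62.00 / 0.4500 ≈ 137.8

x_1 = 197.8, x_2 = 137.8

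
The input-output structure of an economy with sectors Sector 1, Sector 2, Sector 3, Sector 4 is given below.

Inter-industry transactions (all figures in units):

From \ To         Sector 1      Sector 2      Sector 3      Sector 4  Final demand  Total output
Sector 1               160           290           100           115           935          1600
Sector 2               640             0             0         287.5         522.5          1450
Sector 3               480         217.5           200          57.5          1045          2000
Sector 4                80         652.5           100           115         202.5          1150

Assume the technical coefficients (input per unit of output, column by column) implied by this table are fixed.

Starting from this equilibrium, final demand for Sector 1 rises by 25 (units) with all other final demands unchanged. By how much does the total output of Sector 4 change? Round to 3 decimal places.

Technical coefficients a_ij = z_ij / X_j:
  a_11 = 160/1600 = 0.10, a_21 = 640/1600 = 0.40, a_31 = 480/1600 = 0.30, a_41 = 80/1600 = 0.05
  a_12 = 290/1450 = 0.20, a_22 = 0/1450 = 0.00, a_32 = 217.5/1450 = 0.15, a_42 = 652.5/1450 = 0.45
  a_13 = 100/2000 = 0.05, a_23 = 0/2000 = 0.00, a_33 = 200/2000 = 0.10, a_43 = 100/2000 = 0.05
  a_14 = 115/1150 = 0.10, a_24 = 287.5/1150 = 0.25, a_34 = 57.5/1150 = 0.05, a_44 = 115/1150 = 0.10
I − A =
  [   0.90    -0.20    -0.05    -0.10]
  [  -0.40     1.00     0.00    -0.25]
  [  -0.30    -0.15     0.90    -0.05]
  [  -0.05    -0.45    -0.05     0.90]
Compute the cofactors C_ij = (−1)^(i+j)·(3×3 minor ij) of I−A; the adjugate is their transpose:
adj(I−A) = Cᵀ =
  [ 0.704375   0.210625   0.046875   0.139375]
  [ 0.338000   0.707125   0.031875   0.235750]
  [ 0.303625   0.209000   0.611250   0.125750]
  [ 0.225000   0.376875   0.052500   0.720000]
det(I−A) = Σ_j (I−A)_1j·C_1j = (0.90)(0.704375) + (-0.20)(0.338000) + (-0.05)(0.303625) + (-0.10)(0.225000) = 0.52865625
(I − A)⁻¹ = adj(I−A) / det(I−A) ≈
  [   1.3324     0.3984     0.0887     0.2636]
  [   0.6394     1.3376     0.0603     0.4459]
  [   0.5743     0.3953     1.1562     0.2379]
  [   0.4256     0.7129     0.0993     1.3619]
Δx = (I − A)⁻¹ Δd with Δd having +25 in the Sector 1 component and 0 elsewhere.
So Δx_4 = L_41 · (+25), where L_41 = adj(I−A)_41 / det(I−A) = 0.225000 / 0.52865625.
Δx_4 = 0.225000 × (+25) / 0.52865625 = 5.625 / 0.52865625 ≈ 10.640.

Δx_4 = 10.640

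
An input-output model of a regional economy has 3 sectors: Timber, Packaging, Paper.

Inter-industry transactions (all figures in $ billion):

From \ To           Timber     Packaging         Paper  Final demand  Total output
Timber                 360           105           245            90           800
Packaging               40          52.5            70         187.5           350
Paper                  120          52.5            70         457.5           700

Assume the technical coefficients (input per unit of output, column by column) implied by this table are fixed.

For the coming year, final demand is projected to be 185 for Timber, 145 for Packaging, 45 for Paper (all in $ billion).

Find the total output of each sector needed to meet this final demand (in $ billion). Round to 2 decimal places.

Technical coefficients a_ij = z_ij / X_j:
  a_11 = 360/800 = 0.45, a_21 = 40/800 = 0.05, a_31 = 120/800 = 0.15
  a_12 = 105/350 = 0.30, a_22 = 52.5/350 = 0.15, a_32 = 52.5/350 = 0.15
  a_13 = 245/700 = 0.35, a_23 = 70/700 = 0.10, a_33 = 70/700 = 0.10
I − A =
  [   0.55    -0.30    -0.35]
  [  -0.05     0.85    -0.10]
  [  -0.15    -0.15     0.90]
Cofactors of I−A, C_ij = (−1)^(i+j)·(minor ij) (rows/columns in the sector order above):
  C_11 = (0.85)(0.90) − (-0.10)(-0.15) = 0.7500
  C_12 = −[(-0.05)(0.90) − (-0.10)(-0.15)] = 0.0600
  C_13 = (-0.05)(-0.15) − (0.85)(-0.15) = 0.1350
  C_21 = −[(-0.30)(0.90) − (-0.35)(-0.15)] = 0.3225
  C_22 = (0.55)(0.90) − (-0.35)(-0.15) = 0.4425
  C_23 = −[(0.55)(-0.15) − (-0.30)(-0.15)] = 0.1275
  C_31 = (-0.30)(-0.10) − (-0.35)(0.85) = 0.3275
  C_32 = −[(0.55)(-0.10) − (-0.35)(-0.05)] = 0.0725
  C_33 = (0.55)(0.85) − (-0.30)(-0.05) = 0.4525
det(I−A) = Σ_j (I−A)_1j·C_1j = (0.55)(0.7500) + (-0.30)(0.0600) + (-0.35)(0.1350) = 0.34725
adj(I−A) = Cᵀ =
  [ 0.7500   0.3225   0.3275]
  [ 0.0600   0.4425   0.0725]
  [ 0.1350   0.1275   0.4525]
(I − A)⁻¹ = adj(I−A) / det(I−A) ≈
  [   2.1598     0.9287     0.9431]
  [   0.1728     1.2743     0.2088]
  [   0.3888     0.3672     1.3031]
x = (I − A)⁻¹ d = adj(I−A)·d / det(I−A), with det(I−A) = 0.34725:
  x_1 = (0.7500·185 + 0.3225·145 + 0.3275·45) / 0.34725 = 200.25 / 0.34725 ≈ 576.67
  x_2 = (0.0600·185 + 0.4425·145 + 0.0725·45) / 0.34725 = 78.525 / 0.34725 ≈ 226.13
  x_3 = (0.1350·185 + 0.1275·145 + 0.4525·45) / 0.34725 = 63.825 / 0.34725 ≈ 183.80

x_1 = 576.67, x_2 = 226.13, x_3 = 183.80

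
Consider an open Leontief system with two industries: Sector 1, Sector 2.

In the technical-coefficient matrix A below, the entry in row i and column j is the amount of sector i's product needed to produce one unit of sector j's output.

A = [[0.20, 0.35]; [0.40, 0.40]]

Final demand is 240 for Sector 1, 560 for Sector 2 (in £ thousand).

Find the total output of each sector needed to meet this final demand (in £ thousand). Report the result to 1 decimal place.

x_1 = 1000.0, x_2 = 1600.0

I − A =
  [   0.80    -0.35]
  [  -0.40     0.60]
det(I−A) = (0.80)(0.60) − (-0.35)(-0.40) = 0.3400
adj(I−A) = [[0.60, 0.35], [0.40, 0.80]]
(I − A)⁻¹ = adj(I−A) / det(I−A) ≈
  [   1.7647     1.0294]
  [   1.1765     2.3529]
x = (I − A)⁻¹ d = adj(I−A)·d / det(I−A), with det(I−A) = 0.3400:
  x_1 = (0.60·240 + 0.35·560) / 0.3400 = 340.00 / 0.3400 = 1000.0
  x_2 = (0.40·240 + 0.80·560) / 0.3400 = 544.00 / 0.3400 = 1600.0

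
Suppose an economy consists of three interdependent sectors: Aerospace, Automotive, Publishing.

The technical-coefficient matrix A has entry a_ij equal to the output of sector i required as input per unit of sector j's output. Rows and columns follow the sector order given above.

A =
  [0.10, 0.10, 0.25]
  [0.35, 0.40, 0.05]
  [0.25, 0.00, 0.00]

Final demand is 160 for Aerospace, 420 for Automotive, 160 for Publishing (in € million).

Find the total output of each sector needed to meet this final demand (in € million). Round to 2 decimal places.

I − A =
  [   0.90    -0.10    -0.25]
  [  -0.35     0.60    -0.05]
  [  -0.25     0.00     1.00]
Cofactors of I−A, C_ij = (−1)^(i+j)·(minor ij) (rows/columns in the sector order above):
  C_11 = (0.60)(1.00) − (-0.05)(0.00) = 0.6000
  C_12 = −[(-0.35)(1.00) − (-0.05)(-0.25)] = 0.3625
  C_13 = (-0.35)(0.00) − (0.60)(-0.25) = 0.1500
  C_21 = −[(-0.10)(1.00) − (-0.25)(0.00)] = 0.1000
  C_22 = (0.90)(1.00) − (-0.25)(-0.25) = 0.8375
  C_23 = −[(0.90)(0.00) − (-0.10)(-0.25)] = 0.0250
  C_31 = (-0.10)(-0.05) − (-0.25)(0.60) = 0.1550
  C_32 = −[(0.90)(-0.05) − (-0.25)(-0.35)] = 0.1325
  C_33 = (0.90)(0.60) − (-0.10)(-0.35) = 0.5050
det(I−A) = Σ_j (I−A)_1j·C_1j = (0.90)(0.6000) + (-0.10)(0.3625) + (-0.25)(0.1500) = 0.46625
adj(I−A) = Cᵀ =
  [ 0.6000   0.1000   0.1550]
  [ 0.3625   0.8375   0.1325]
  [ 0.1500   0.0250   0.5050]
(I − A)⁻¹ = adj(I−A) / det(I−A) ≈
  [   1.2869     0.2145     0.3324]
  [   0.7775     1.7962     0.2842]
  [   0.3217     0.0536     1.0831]
x = (I − A)⁻¹ d = adj(I−A)·d / det(I−A), with det(I−A) = 0.46625:
  x_1 = (0.6000·160 + 0.1000·420 + 0.1550·160) / 0.46625 = 162.80 / 0.46625 ≈ 349.17
  x_2 = (0.3625·160 + 0.8375·420 + 0.1325·160) / 0.46625 = 430.95 / 0.46625 ≈ 924.29
  x_3 = (0.1500·160 + 0.0250·420 + 0.5050·160) / 0.46625 = 115.30 / 0.46625 ≈ 247.29

x_1 = 349.17, x_2 = 924.29, x_3 = 247.29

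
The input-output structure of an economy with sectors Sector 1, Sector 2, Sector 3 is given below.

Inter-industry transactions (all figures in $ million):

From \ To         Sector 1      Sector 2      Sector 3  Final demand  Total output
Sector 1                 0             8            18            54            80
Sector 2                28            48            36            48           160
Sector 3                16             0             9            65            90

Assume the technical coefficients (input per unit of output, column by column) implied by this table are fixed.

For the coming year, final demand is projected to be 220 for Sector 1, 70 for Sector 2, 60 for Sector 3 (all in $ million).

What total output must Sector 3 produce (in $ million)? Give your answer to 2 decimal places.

Technical coefficients a_ij = z_ij / X_j:
  a_11 = 0/80 = 0.00, a_21 = 28/80 = 0.35, a_31 = 16/80 = 0.20
  a_12 = 8/160 = 0.05, a_22 = 48/160 = 0.30, a_32 = 0/160 = 0.00
  a_13 = 18/90 = 0.20, a_23 = 36/90 = 0.40, a_33 = 9/90 = 0.10
I − A =
  [   1.00    -0.05    -0.20]
  [  -0.35     0.70    -0.40]
  [  -0.20     0.00     0.90]
Cofactors of I−A, C_ij = (−1)^(i+j)·(minor ij) (rows/columns in the sector order above):
  C_11 = (0.70)(0.90) − (-0.40)(0.00) = 0.6300
  C_12 = −[(-0.35)(0.90) − (-0.40)(-0.20)] = 0.3950
  C_13 = (-0.35)(0.00) − (0.70)(-0.20) = 0.1400
  C_21 = −[(-0.05)(0.90) − (-0.20)(0.00)] = 0.0450
  C_22 = (1.00)(0.90) − (-0.20)(-0.20) = 0.8600
  C_23 = −[(1.00)(0.00) − (-0.05)(-0.20)] = 0.0100
  C_31 = (-0.05)(-0.40) − (-0.20)(0.70) = 0.1600
  C_32 = −[(1.00)(-0.40) − (-0.20)(-0.35)] = 0.4700
  C_33 = (1.00)(0.70) − (-0.05)(-0.35) = 0.6825
det(I−A) = Σ_j (I−A)_1j·C_1j = (1.00)(0.6300) + (-0.05)(0.3950) + (-0.20)(0.1400) = 0.58225
adj(I−A) = Cᵀ =
  [ 0.6300   0.0450   0.1600]
  [ 0.3950   0.8600   0.4700]
  [ 0.1400   0.0100   0.6825]
(I − A)⁻¹ = adj(I−A) / det(I−A) ≈
  [   1.0820     0.0773     0.2748]
  [   0.6784     1.4770     0.8072]
  [   0.2404     0.0172     1.1722]
x = (I − A)⁻¹ d = adj(I−A)·d / det(I−A), with det(I−A) = 0.58225:
  x_1 = (0.6300·220 + 0.0450·70 + 0.1600·60) / 0.58225 = 151.35 / 0.58225 ≈ 259.94
  x_2 = (0.3950·220 + 0.8600·70 + 0.4700·60) / 0.58225 = 175.30 / 0.58225 ≈ 301.07
  x_3 = (0.1400·220 + 0.0100·70 + 0.6825·60) / 0.58225 = 72.45 / 0.58225 ≈ 124.43

x_3 = 124.43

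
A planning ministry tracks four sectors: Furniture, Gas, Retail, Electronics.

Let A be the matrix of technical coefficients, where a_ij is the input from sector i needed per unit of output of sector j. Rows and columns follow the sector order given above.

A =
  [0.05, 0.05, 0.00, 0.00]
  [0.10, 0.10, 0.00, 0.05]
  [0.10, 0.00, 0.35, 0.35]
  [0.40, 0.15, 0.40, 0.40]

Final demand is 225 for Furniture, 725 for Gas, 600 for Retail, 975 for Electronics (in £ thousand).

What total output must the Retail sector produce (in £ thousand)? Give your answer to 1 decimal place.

x_3 = 3265.5

I − A =
  [   0.95    -0.05     0.00     0.00]
  [  -0.10     0.90     0.00    -0.05]
  [  -0.10     0.00     0.65    -0.35]
  [  -0.40    -0.15    -0.40     0.60]
Compute the cofactors C_ij = (−1)^(i+j)·(3×3 minor ij) of I−A; the adjugate is their transpose:
adj(I−A) = Cᵀ =
  [ 0.220125   0.012500   0.001000   0.001625]
  [ 0.040000   0.237500   0.019000   0.030875]
  [ 0.184500   0.059875   0.501875   0.297750]
  [ 0.279750   0.107625   0.340000   0.552500]
det(I−A) = Σ_j (I−A)_1j·C_1j = (0.95)(0.220125) + (-0.05)(0.040000) + (0.00)(0.184500) + (0.00)(0.279750) = 0.20711875
(I − A)⁻¹ = adj(I−A) / det(I−A) ≈
  [   1.0628     0.0604     0.0048     0.0078]
  [   0.1931     1.1467     0.0917     0.1491]
  [   0.8908     0.2891     2.4231     1.4376]
  [   1.3507     0.5196     1.6416     2.6676]
x = (I − A)⁻¹ d = adj(I−A)·d / det(I−A), with det(I−A) = 0.20711875:
  x_1 = (0.220125·225 + 0.012500·725 + 0.001000·600 + 0.001625·975) / 0.20711875 = 60.775 / 0.20711875 ≈ 293.4
  x_2 = (0.040000·225 + 0.237500·725 + 0.019000·600 + 0.030875·975) / 0.20711875 = 222.690625 / 0.20711875 ≈ 1075.2
  x_3 = (0.184500·225 + 0.059875·725 + 0.501875·600 + 0.297750·975) / 0.20711875 = 676.353125 / 0.20711875 ≈ 3265.5
  x_4 = (0.279750·225 + 0.107625·725 + 0.340000·600 + 0.552500·975) / 0.20711875 = 883.659375 / 0.20711875 ≈ 4266.4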